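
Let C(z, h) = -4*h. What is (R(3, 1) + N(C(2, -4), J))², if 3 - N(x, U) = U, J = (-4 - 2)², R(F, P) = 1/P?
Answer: 1024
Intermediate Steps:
J = 36 (J = (-6)² = 36)
N(x, U) = 3 - U
(R(3, 1) + N(C(2, -4), J))² = (1/1 + (3 - 1*36))² = (1 + (3 - 36))² = (1 - 33)² = (-32)² = 1024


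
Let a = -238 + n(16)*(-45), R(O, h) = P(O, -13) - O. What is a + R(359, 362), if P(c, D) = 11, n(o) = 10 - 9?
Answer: -631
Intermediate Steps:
n(o) = 1
R(O, h) = 11 - O
a = -283 (a = -238 + 1*(-45) = -238 - 45 = -283)
a + R(359, 362) = -283 + (11 - 1*359) = -283 + (11 - 359) = -283 - 348 = -631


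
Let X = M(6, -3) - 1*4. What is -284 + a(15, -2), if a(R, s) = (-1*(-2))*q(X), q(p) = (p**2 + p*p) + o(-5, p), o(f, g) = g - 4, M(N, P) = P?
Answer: -110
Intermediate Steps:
o(f, g) = -4 + g
X = -7 (X = -3 - 1*4 = -3 - 4 = -7)
q(p) = -4 + p + 2*p**2 (q(p) = (p**2 + p*p) + (-4 + p) = (p**2 + p**2) + (-4 + p) = 2*p**2 + (-4 + p) = -4 + p + 2*p**2)
a(R, s) = 174 (a(R, s) = (-1*(-2))*(-4 - 7 + 2*(-7)**2) = 2*(-4 - 7 + 2*49) = 2*(-4 - 7 + 98) = 2*87 = 174)
-284 + a(15, -2) = -284 + 174 = -110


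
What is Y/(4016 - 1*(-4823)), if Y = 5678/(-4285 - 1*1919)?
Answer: -2839/27418578 ≈ -0.00010354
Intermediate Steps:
Y = -2839/3102 (Y = 5678/(-4285 - 1919) = 5678/(-6204) = 5678*(-1/6204) = -2839/3102 ≈ -0.91522)
Y/(4016 - 1*(-4823)) = -2839/(3102*(4016 - 1*(-4823))) = -2839/(3102*(4016 + 4823)) = -2839/3102/8839 = -2839/3102*1/8839 = -2839/27418578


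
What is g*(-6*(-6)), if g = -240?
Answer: -8640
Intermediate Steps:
g*(-6*(-6)) = -(-1440)*(-6) = -240*36 = -8640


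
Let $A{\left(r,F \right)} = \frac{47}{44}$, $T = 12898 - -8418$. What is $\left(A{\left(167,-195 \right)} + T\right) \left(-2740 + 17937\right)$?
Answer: $\frac{14254041347}{44} \approx 3.2396 \cdot 10^{8}$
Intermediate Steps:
$T = 21316$ ($T = 12898 + 8418 = 21316$)
$A{\left(r,F \right)} = \frac{47}{44}$ ($A{\left(r,F \right)} = 47 \cdot \frac{1}{44} = \frac{47}{44}$)
$\left(A{\left(167,-195 \right)} + T\right) \left(-2740 + 17937\right) = \left(\frac{47}{44} + 21316\right) \left(-2740 + 17937\right) = \frac{937951}{44} \cdot 15197 = \frac{14254041347}{44}$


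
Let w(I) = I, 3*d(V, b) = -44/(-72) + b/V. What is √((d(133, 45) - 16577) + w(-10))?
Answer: I*√95062197678/2394 ≈ 128.79*I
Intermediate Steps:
d(V, b) = 11/54 + b/(3*V) (d(V, b) = (-44/(-72) + b/V)/3 = (-44*(-1/72) + b/V)/3 = (11/18 + b/V)/3 = 11/54 + b/(3*V))
√((d(133, 45) - 16577) + w(-10)) = √(((11/54 + (⅓)*45/133) - 16577) - 10) = √(((11/54 + (⅓)*45*(1/133)) - 16577) - 10) = √(((11/54 + 15/133) - 16577) - 10) = √((2273/7182 - 16577) - 10) = √(-119053741/7182 - 10) = √(-119125561/7182) = I*√95062197678/2394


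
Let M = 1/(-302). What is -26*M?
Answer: 13/151 ≈ 0.086093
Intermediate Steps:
M = -1/302 ≈ -0.0033113
-26*M = -26*(-1/302) = 13/151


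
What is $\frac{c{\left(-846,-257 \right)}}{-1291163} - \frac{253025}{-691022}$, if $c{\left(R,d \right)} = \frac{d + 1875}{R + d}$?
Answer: $\frac{360347377510321}{984120908560358} \approx 0.36616$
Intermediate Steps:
$c{\left(R,d \right)} = \frac{1875 + d}{R + d}$
$\frac{c{\left(-846,-257 \right)}}{-1291163} - \frac{253025}{-691022} = \frac{\frac{1}{-846 - 257} \left(1875 - 257\right)}{-1291163} - \frac{253025}{-691022} = \frac{1}{-1103} \cdot 1618 \left(- \frac{1}{1291163}\right) - - \frac{253025}{691022} = \left(- \frac{1}{1103}\right) 1618 \left(- \frac{1}{1291163}\right) + \frac{253025}{691022} = \left(- \frac{1618}{1103}\right) \left(- \frac{1}{1291163}\right) + \frac{253025}{691022} = \frac{1618}{1424152789} + \frac{253025}{691022} = \frac{360347377510321}{984120908560358}$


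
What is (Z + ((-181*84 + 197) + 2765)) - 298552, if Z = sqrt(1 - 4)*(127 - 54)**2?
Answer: -310794 + 5329*I*sqrt(3) ≈ -3.1079e+5 + 9230.1*I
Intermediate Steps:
Z = 5329*I*sqrt(3) (Z = sqrt(-3)*73**2 = (I*sqrt(3))*5329 = 5329*I*sqrt(3) ≈ 9230.1*I)
(Z + ((-181*84 + 197) + 2765)) - 298552 = (5329*I*sqrt(3) + ((-181*84 + 197) + 2765)) - 298552 = (5329*I*sqrt(3) + ((-15204 + 197) + 2765)) - 298552 = (5329*I*sqrt(3) + (-15007 + 2765)) - 298552 = (5329*I*sqrt(3) - 12242) - 298552 = (-12242 + 5329*I*sqrt(3)) - 298552 = -310794 + 5329*I*sqrt(3)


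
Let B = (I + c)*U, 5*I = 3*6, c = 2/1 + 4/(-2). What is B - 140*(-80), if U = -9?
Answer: 55838/5 ≈ 11168.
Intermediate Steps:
c = 0 (c = 2*1 + 4*(-½) = 2 - 2 = 0)
I = 18/5 (I = (3*6)/5 = (⅕)*18 = 18/5 ≈ 3.6000)
B = -162/5 (B = (18/5 + 0)*(-9) = (18/5)*(-9) = -162/5 ≈ -32.400)
B - 140*(-80) = -162/5 - 140*(-80) = -162/5 + 11200 = 55838/5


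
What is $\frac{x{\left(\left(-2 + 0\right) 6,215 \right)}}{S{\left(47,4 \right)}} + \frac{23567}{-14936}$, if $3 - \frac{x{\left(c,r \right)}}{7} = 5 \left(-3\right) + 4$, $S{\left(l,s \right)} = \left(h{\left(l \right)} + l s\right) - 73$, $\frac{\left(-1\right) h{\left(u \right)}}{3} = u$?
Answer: $- \frac{1038235}{194168} \approx -5.3471$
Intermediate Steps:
$h{\left(u \right)} = - 3 u$
$S{\left(l,s \right)} = -73 - 3 l + l s$ ($S{\left(l,s \right)} = \left(- 3 l + l s\right) - 73 = -73 - 3 l + l s$)
$x{\left(c,r \right)} = 98$ ($x{\left(c,r \right)} = 21 - 7 \left(5 \left(-3\right) + 4\right) = 21 - 7 \left(-15 + 4\right) = 21 - -77 = 21 + 77 = 98$)
$\frac{x{\left(\left(-2 + 0\right) 6,215 \right)}}{S{\left(47,4 \right)}} + \frac{23567}{-14936} = \frac{98}{-73 - 141 + 47 \cdot 4} + \frac{23567}{-14936} = \frac{98}{-73 - 141 + 188} + 23567 \left(- \frac{1}{14936}\right) = \frac{98}{-26} - \frac{23567}{14936} = 98 \left(- \frac{1}{26}\right) - \frac{23567}{14936} = - \frac{49}{13} - \frac{23567}{14936} = - \frac{1038235}{194168}$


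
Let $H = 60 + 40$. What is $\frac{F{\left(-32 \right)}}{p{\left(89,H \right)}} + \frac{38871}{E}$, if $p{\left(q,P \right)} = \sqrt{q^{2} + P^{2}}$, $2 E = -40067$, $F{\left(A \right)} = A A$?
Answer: $- \frac{77742}{40067} + \frac{1024 \sqrt{17921}}{17921} \approx 5.7089$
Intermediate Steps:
$F{\left(A \right)} = A^{2}$
$H = 100$
$E = - \frac{40067}{2}$ ($E = \frac{1}{2} \left(-40067\right) = - \frac{40067}{2} \approx -20034.0$)
$p{\left(q,P \right)} = \sqrt{P^{2} + q^{2}}$
$\frac{F{\left(-32 \right)}}{p{\left(89,H \right)}} + \frac{38871}{E} = \frac{\left(-32\right)^{2}}{\sqrt{100^{2} + 89^{2}}} + \frac{38871}{- \frac{40067}{2}} = \frac{1024}{\sqrt{10000 + 7921}} + 38871 \left(- \frac{2}{40067}\right) = \frac{1024}{\sqrt{17921}} - \frac{77742}{40067} = 1024 \frac{\sqrt{17921}}{17921} - \frac{77742}{40067} = \frac{1024 \sqrt{17921}}{17921} - \frac{77742}{40067} = - \frac{77742}{40067} + \frac{1024 \sqrt{17921}}{17921}$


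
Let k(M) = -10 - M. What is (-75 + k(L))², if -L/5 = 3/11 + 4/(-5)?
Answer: 929296/121 ≈ 7680.1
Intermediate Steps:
L = 29/11 (L = -5*(3/11 + 4/(-5)) = -5*(3*(1/11) + 4*(-⅕)) = -5*(3/11 - ⅘) = -5*(-29/55) = 29/11 ≈ 2.6364)
(-75 + k(L))² = (-75 + (-10 - 1*29/11))² = (-75 + (-10 - 29/11))² = (-75 - 139/11)² = (-964/11)² = 929296/121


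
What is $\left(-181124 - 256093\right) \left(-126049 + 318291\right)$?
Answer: $-84051470514$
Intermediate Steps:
$\left(-181124 - 256093\right) \left(-126049 + 318291\right) = \left(-437217\right) 192242 = -84051470514$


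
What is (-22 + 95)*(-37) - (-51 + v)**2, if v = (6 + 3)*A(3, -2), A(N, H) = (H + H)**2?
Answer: -11350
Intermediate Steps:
A(N, H) = 4*H**2 (A(N, H) = (2*H)**2 = 4*H**2)
v = 144 (v = (6 + 3)*(4*(-2)**2) = 9*(4*4) = 9*16 = 144)
(-22 + 95)*(-37) - (-51 + v)**2 = (-22 + 95)*(-37) - (-51 + 144)**2 = 73*(-37) - 1*93**2 = -2701 - 1*8649 = -2701 - 8649 = -11350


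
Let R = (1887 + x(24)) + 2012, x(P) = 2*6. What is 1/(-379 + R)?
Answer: 1/3532 ≈ 0.00028313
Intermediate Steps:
x(P) = 12
R = 3911 (R = (1887 + 12) + 2012 = 1899 + 2012 = 3911)
1/(-379 + R) = 1/(-379 + 3911) = 1/3532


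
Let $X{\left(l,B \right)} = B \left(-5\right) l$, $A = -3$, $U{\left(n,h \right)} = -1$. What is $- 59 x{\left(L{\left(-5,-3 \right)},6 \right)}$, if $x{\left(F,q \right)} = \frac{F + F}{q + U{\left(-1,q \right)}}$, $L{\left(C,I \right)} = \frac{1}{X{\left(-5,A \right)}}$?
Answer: $\frac{118}{375} \approx 0.31467$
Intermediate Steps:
$X{\left(l,B \right)} = - 5 B l$
$L{\left(C,I \right)} = - \frac{1}{75}$ ($L{\left(C,I \right)} = \frac{1}{\left(-5\right) \left(-3\right) \left(-5\right)} = \frac{1}{-75} = - \frac{1}{75}$)
$x{\left(F,q \right)} = \frac{2 F}{-1 + q}$ ($x{\left(F,q \right)} = \frac{F + F}{q - 1} = \frac{2 F}{-1 + q}$)
$- 59 x{\left(L{\left(-5,-3 \right)},6 \right)} = - 59 \cdot 2 \left(- \frac{1}{75}\right) \frac{1}{-1 + 6} = - 59 \cdot 2 \left(- \frac{1}{75}\right) \frac{1}{5} = \left(-59\right) \left(- \frac{2}{375}\right) = \frac{118}{375}$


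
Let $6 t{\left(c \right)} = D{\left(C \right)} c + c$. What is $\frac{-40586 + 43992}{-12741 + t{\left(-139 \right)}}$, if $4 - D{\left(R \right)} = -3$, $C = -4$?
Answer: $- \frac{786}{2983} \approx -0.26349$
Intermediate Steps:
$D{\left(R \right)} = 7$ ($D{\left(R \right)} = 4 - -3 = 4 + 3 = 7$)
$t{\left(c \right)} = \frac{4 c}{3}$ ($t{\left(c \right)} = \frac{7 c + c}{6} = \frac{8 c}{6} = \frac{4 c}{3}$)
$\frac{-40586 + 43992}{-12741 + t{\left(-139 \right)}} = \frac{-40586 + 43992}{-12741 + \frac{4}{3} \left(-139\right)} = \frac{3406}{-12741 - \frac{556}{3}} = \frac{3406}{- \frac{38779}{3}} = 3406 \left(- \frac{3}{38779}\right) = - \frac{786}{2983}$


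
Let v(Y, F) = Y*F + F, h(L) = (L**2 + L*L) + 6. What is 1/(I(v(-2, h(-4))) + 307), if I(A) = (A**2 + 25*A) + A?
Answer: 1/763 ≈ 0.0013106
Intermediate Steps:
h(L) = 6 + 2*L**2 (h(L) = (L**2 + L**2) + 6 = 2*L**2 + 6 = 6 + 2*L**2)
v(Y, F) = F + F*Y (v(Y, F) = F*Y + F = F + F*Y)
I(A) = A**2 + 26*A
1/(I(v(-2, h(-4))) + 307) = 1/(((6 + 2*(-4)**2)*(1 - 2))*(26 + (6 + 2*(-4)**2)*(1 - 2)) + 307) = 1/(((6 + 2*16)*(-1))*(26 + (6 + 2*16)*(-1)) + 307) = 1/(((6 + 32)*(-1))*(26 + (6 + 32)*(-1)) + 307) = 1/((38*(-1))*(26 + 38*(-1)) + 307) = 1/(-38*(26 - 38) + 307) = 1/(-38*(-12) + 307) = 1/(456 + 307) = 1/763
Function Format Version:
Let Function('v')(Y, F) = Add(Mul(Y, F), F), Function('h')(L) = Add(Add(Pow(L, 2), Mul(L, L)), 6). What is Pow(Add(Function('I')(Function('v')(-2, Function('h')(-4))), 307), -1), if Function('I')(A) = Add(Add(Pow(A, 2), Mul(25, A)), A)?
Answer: Rational(1, 763) ≈ 0.0013106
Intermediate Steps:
Function('h')(L) = Add(6, Mul(2, Pow(L, 2))) (Function('h')(L) = Add(Add(Pow(L, 2), Pow(L, 2)), 6) = Add(Mul(2, Pow(L, 2)), 6) = Add(6, Mul(2, Pow(L, 2))))
Function('v')(Y, F) = Add(F, Mul(F, Y)) (Function('v')(Y, F) = Add(Mul(F, Y), F) = Add(F, Mul(F, Y)))
Function('I')(A) = Add(Pow(A, 2), Mul(26, A))
Pow(Add(Function('I')(Function('v')(-2, Function('h')(-4))), 307), -1) = Pow(Add(Mul(Mul(Add(6, Mul(2, Pow(-4, 2))), Add(1, -2)), Add(26, Mul(Add(6, Mul(2, Pow(-4, 2))), Add(1, -2)))), 307), -1) = Pow(Add(Mul(Mul(Add(6, Mul(2, 16)), -1), Add(26, Mul(Add(6, Mul(2, 16)), -1))), 307), -1) = Pow(Add(Mul(Mul(Add(6, 32), -1), Add(26, Mul(Add(6, 32), -1))), 307), -1) = Pow(Add(Mul(Mul(38, -1), Add(26, Mul(38, -1))), 307), -1) = Pow(Add(Mul(-38, Add(26, -38)), 307), -1) = Pow(Add(Mul(-38, -12), 307), -1) = Pow(Add(456, 307), -1) = Pow(763, -1) = Rational(1, 763)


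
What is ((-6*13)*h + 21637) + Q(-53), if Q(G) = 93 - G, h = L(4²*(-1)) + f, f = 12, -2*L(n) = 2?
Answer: 20925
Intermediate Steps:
L(n) = -1 (L(n) = -½*2 = -1)
h = 11 (h = -1 + 12 = 11)
((-6*13)*h + 21637) + Q(-53) = (-6*13*11 + 21637) + (93 - 1*(-53)) = (-78*11 + 21637) + (93 + 53) = (-858 + 21637) + 146 = 20779 + 146 = 20925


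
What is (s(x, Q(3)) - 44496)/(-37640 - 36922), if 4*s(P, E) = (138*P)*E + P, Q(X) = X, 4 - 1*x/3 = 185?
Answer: 134443/99416 ≈ 1.3523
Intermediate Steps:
x = -543 (x = 12 - 3*185 = 12 - 555 = -543)
s(P, E) = P/4 + 69*E*P/2 (s(P, E) = ((138*P)*E + P)/4 = (138*E*P + P)/4 = (P + 138*E*P)/4 = P/4 + 69*E*P/2)
(s(x, Q(3)) - 44496)/(-37640 - 36922) = ((¼)*(-543)*(1 + 138*3) - 44496)/(-37640 - 36922) = ((¼)*(-543)*(1 + 414) - 44496)/(-74562) = ((¼)*(-543)*415 - 44496)*(-1/74562) = (-225345/4 - 44496)*(-1/74562) = -403329/4*(-1/74562) = 134443/99416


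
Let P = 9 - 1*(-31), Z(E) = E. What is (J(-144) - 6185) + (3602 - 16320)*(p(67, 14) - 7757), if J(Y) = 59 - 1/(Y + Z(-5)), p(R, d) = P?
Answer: 14622663321/149 ≈ 9.8139e+7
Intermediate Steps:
P = 40 (P = 9 + 31 = 40)
p(R, d) = 40
J(Y) = 59 - 1/(-5 + Y) (J(Y) = 59 - 1/(Y - 5) = 59 - 1/(-5 + Y))
(J(-144) - 6185) + (3602 - 16320)*(p(67, 14) - 7757) = ((-296 + 59*(-144))/(-5 - 144) - 6185) + (3602 - 16320)*(40 - 7757) = ((-296 - 8496)/(-149) - 6185) - 12718*(-7717) = (-1/149*(-8792) - 6185) + 98144806 = (8792/149 - 6185) + 98144806 = -912773/149 + 98144806 = 14622663321/149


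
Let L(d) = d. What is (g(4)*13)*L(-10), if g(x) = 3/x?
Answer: -195/2 ≈ -97.500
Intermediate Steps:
(g(4)*13)*L(-10) = ((3/4)*13)*(-10) = ((3*(¼))*13)*(-10) = ((¾)*13)*(-10) = (39/4)*(-10) = -195/2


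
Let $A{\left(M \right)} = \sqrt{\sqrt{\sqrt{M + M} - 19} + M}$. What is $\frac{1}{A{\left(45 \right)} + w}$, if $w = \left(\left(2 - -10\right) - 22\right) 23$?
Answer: $- \frac{1}{230 - \sqrt{45 + i \sqrt{19 - 3 \sqrt{10}}}} \approx -0.0044785 - 4.6083 \cdot 10^{-6} i$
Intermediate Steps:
$w = -230$ ($w = \left(\left(2 + 10\right) - 22\right) 23 = \left(12 - 22\right) 23 = \left(-10\right) 23 = -230$)
$A{\left(M \right)} = \sqrt{M + \sqrt{-19 + \sqrt{2} \sqrt{M}}}$ ($A{\left(M \right)} = \sqrt{\sqrt{\sqrt{2 M} - 19} + M} = \sqrt{\sqrt{\sqrt{2} \sqrt{M} - 19} + M} = \sqrt{\sqrt{-19 + \sqrt{2} \sqrt{M}} + M} = \sqrt{M + \sqrt{-19 + \sqrt{2} \sqrt{M}}}$)
$\frac{1}{A{\left(45 \right)} + w} = \frac{1}{\sqrt{45 + \sqrt{-19 + \sqrt{2} \sqrt{45}}} - 230} = \frac{1}{\sqrt{45 + \sqrt{-19 + \sqrt{2} \cdot 3 \sqrt{5}}} - 230} = \frac{1}{\sqrt{45 + \sqrt{-19 + 3 \sqrt{10}}} - 230} = \frac{1}{-230 + \sqrt{45 + \sqrt{-19 + 3 \sqrt{10}}}}$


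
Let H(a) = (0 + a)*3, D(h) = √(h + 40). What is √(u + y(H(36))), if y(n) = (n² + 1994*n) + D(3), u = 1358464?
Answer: √(1585480 + √43) ≈ 1259.2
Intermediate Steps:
D(h) = √(40 + h)
H(a) = 3*a (H(a) = a*3 = 3*a)
y(n) = √43 + n² + 1994*n (y(n) = (n² + 1994*n) + √(40 + 3) = (n² + 1994*n) + √43 = √43 + n² + 1994*n)
√(u + y(H(36))) = √(1358464 + (√43 + (3*36)² + 1994*(3*36))) = √(1358464 + (√43 + 108² + 1994*108)) = √(1358464 + (√43 + 11664 + 215352)) = √(1358464 + (227016 + √43)) = √(1585480 + √43)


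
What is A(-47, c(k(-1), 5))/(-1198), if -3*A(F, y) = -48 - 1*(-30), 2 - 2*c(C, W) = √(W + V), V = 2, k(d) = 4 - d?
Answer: -3/599 ≈ -0.0050083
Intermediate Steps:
c(C, W) = 1 - √(2 + W)/2 (c(C, W) = 1 - √(W + 2)/2 = 1 - √(2 + W)/2)
A(F, y) = 6 (A(F, y) = -(-48 - 1*(-30))/3 = -(-48 + 30)/3 = -⅓*(-18) = 6)
A(-47, c(k(-1), 5))/(-1198) = 6/(-1198) = 6*(-1/1198) = -3/599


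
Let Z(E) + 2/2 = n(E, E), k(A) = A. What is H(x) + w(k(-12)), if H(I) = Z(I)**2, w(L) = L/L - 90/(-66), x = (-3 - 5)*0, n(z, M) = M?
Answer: 37/11 ≈ 3.3636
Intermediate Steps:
x = 0 (x = -8*0 = 0)
Z(E) = -1 + E
w(L) = 26/11 (w(L) = 1 - 90*(-1/66) = 1 + 15/11 = 26/11)
H(I) = (-1 + I)**2
H(x) + w(k(-12)) = (-1 + 0)**2 + 26/11 = (-1)**2 + 26/11 = 1 + 26/11 = 37/11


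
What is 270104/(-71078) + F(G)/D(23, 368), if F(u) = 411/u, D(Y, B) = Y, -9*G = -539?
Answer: -220397269/62939569 ≈ -3.5017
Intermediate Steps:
G = 539/9 (G = -1/9*(-539) = 539/9 ≈ 59.889)
270104/(-71078) + F(G)/D(23, 368) = 270104/(-71078) + (411/(539/9))/23 = 270104*(-1/71078) + (411*(9/539))*(1/23) = -135052/35539 + (3699/539)*(1/23) = -135052/35539 + 3699/12397 = -220397269/62939569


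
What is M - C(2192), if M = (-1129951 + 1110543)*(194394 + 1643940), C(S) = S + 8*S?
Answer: -35678406000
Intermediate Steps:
C(S) = 9*S
M = -35678386272 (M = -19408*1838334 = -35678386272)
M - C(2192) = -35678386272 - 9*2192 = -35678386272 - 1*19728 = -35678386272 - 19728 = -35678406000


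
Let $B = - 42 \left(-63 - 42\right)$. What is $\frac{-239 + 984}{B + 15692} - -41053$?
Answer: $\frac{825248151}{20102} \approx 41053.0$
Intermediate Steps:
$B = 4410$ ($B = \left(-42\right) \left(-105\right) = 4410$)
$\frac{-239 + 984}{B + 15692} - -41053 = \frac{-239 + 984}{4410 + 15692} - -41053 = \frac{745}{20102} + 41053 = \frac{825248151}{20102}$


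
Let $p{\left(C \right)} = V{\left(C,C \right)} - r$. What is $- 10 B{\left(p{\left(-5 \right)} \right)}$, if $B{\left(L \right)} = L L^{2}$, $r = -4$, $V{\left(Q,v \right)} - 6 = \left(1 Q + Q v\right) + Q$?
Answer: $-156250$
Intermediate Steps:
$V{\left(Q,v \right)} = 6 + 2 Q + Q v$ ($V{\left(Q,v \right)} = 6 + \left(\left(1 Q + Q v\right) + Q\right) = 6 + \left(\left(Q + Q v\right) + Q\right) = 6 + \left(2 Q + Q v\right) = 6 + 2 Q + Q v$)
$p{\left(C \right)} = 10 + C^{2} + 2 C$ ($p{\left(C \right)} = \left(6 + 2 C + C C\right) - -4 = \left(6 + 2 C + C^{2}\right) + 4 = \left(6 + C^{2} + 2 C\right) + 4 = 10 + C^{2} + 2 C$)
$B{\left(L \right)} = L^{3}$
$- 10 B{\left(p{\left(-5 \right)} \right)} = - 10 \left(10 + \left(-5\right)^{2} + 2 \left(-5\right)\right)^{3} = - 10 \left(10 + 25 - 10\right)^{3} = - 10 \cdot 25^{3} = \left(-10\right) 15625 = -156250$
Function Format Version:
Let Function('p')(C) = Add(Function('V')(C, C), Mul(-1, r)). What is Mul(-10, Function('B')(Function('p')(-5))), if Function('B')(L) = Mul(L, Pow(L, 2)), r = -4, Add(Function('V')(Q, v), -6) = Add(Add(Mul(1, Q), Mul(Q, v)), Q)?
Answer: -156250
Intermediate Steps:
Function('V')(Q, v) = Add(6, Mul(2, Q), Mul(Q, v)) (Function('V')(Q, v) = Add(6, Add(Add(Mul(1, Q), Mul(Q, v)), Q)) = Add(6, Add(Add(Q, Mul(Q, v)), Q)) = Add(6, Add(Mul(2, Q), Mul(Q, v))) = Add(6, Mul(2, Q), Mul(Q, v)))
Function('p')(C) = Add(10, Pow(C, 2), Mul(2, C)) (Function('p')(C) = Add(Add(6, Mul(2, C), Mul(C, C)), Mul(-1, -4)) = Add(Add(6, Mul(2, C), Pow(C, 2)), 4) = Add(Add(6, Pow(C, 2), Mul(2, C)), 4) = Add(10, Pow(C, 2), Mul(2, C)))
Function('B')(L) = Pow(L, 3)
Mul(-10, Function('B')(Function('p')(-5))) = Mul(-10, Pow(Add(10, Pow(-5, 2), Mul(2, -5)), 3)) = Mul(-10, Pow(Add(10, 25, -10), 3)) = Mul(-10, Pow(25, 3)) = Mul(-10, 15625) = -156250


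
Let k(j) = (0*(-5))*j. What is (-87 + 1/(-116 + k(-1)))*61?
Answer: -615673/116 ≈ -5307.5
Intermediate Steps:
k(j) = 0 (k(j) = 0*j = 0)
(-87 + 1/(-116 + k(-1)))*61 = (-87 + 1/(-116 + 0))*61 = (-87 + 1/(-116))*61 = (-87 - 1/116)*61 = -10093/116*61 = -615673/116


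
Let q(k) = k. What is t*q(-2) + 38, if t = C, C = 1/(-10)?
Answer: 191/5 ≈ 38.200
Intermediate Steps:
C = -⅒ ≈ -0.10000
t = -⅒ ≈ -0.10000
t*q(-2) + 38 = -⅒*(-2) + 38 = ⅕ + 38 = 191/5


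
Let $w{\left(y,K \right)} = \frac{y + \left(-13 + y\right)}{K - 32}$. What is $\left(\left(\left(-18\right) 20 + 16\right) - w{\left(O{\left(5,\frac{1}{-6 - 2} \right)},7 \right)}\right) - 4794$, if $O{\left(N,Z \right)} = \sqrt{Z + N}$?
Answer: $- \frac{128463}{25} + \frac{\sqrt{78}}{50} \approx -5138.3$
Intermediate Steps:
$O{\left(N,Z \right)} = \sqrt{N + Z}$
$w{\left(y,K \right)} = \frac{-13 + 2 y}{-32 + K}$
$\left(\left(\left(-18\right) 20 + 16\right) - w{\left(O{\left(5,\frac{1}{-6 - 2} \right)},7 \right)}\right) - 4794 = \left(\left(\left(-18\right) 20 + 16\right) - \frac{-13 + 2 \sqrt{5 + \frac{1}{-6 - 2}}}{-32 + 7}\right) - 4794 = \left(\left(-360 + 16\right) - \frac{-13 + 2 \sqrt{5 + \frac{1}{-8}}}{-25}\right) - 4794 = \left(-344 - - \frac{-13 + 2 \sqrt{5 - \frac{1}{8}}}{25}\right) - 4794 = \left(-344 - - \frac{-13 + 2 \sqrt{\frac{39}{8}}}{25}\right) - 4794 = \left(-344 - - \frac{-13 + 2 \frac{\sqrt{78}}{4}}{25}\right) - 4794 = \left(-344 - - \frac{-13 + \frac{\sqrt{78}}{2}}{25}\right) - 4794 = \left(-344 - \left(\frac{13}{25} - \frac{\sqrt{78}}{50}\right)\right) - 4794 = \left(- \frac{8613}{25} + \frac{\sqrt{78}}{50}\right) - 4794 = - \frac{128463}{25} + \frac{\sqrt{78}}{50}$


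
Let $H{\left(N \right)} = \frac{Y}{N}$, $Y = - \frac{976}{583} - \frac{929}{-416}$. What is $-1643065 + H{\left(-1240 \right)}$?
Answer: $- \frac{494126692852391}{300734720} \approx -1.6431 \cdot 10^{6}$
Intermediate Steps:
$Y = \frac{135591}{242528}$ ($Y = \left(-976\right) \frac{1}{583} - - \frac{929}{416} = - \frac{976}{583} + \frac{929}{416} = \frac{135591}{242528} \approx 0.55907$)
$H{\left(N \right)} = \frac{135591}{242528 N}$
$-1643065 + H{\left(-1240 \right)} = -1643065 + \frac{135591}{242528 \left(-1240\right)} = -1643065 + \frac{135591}{242528} \left(- \frac{1}{1240}\right) = -1643065 - \frac{135591}{300734720} = - \frac{494126692852391}{300734720}$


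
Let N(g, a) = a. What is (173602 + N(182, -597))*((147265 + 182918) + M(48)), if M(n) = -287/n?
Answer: 2741869223485/48 ≈ 5.7122e+10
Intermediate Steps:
(173602 + N(182, -597))*((147265 + 182918) + M(48)) = (173602 - 597)*((147265 + 182918) - 287/48) = 173005*(330183 - 287*1/48) = 173005*(330183 - 287/48) = 173005*(15848497/48) = 2741869223485/48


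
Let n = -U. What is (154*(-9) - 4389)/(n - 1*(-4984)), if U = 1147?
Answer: -1925/1279 ≈ -1.5051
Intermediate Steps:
n = -1147 (n = -1*1147 = -1147)
(154*(-9) - 4389)/(n - 1*(-4984)) = (154*(-9) - 4389)/(-1147 - 1*(-4984)) = (-1386 - 4389)/(-1147 + 4984) = -5775/3837 = -5775*1/3837 = -1925/1279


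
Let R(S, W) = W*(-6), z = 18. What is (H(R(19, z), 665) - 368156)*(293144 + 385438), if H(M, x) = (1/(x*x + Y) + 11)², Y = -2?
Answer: -48839826241592246123856/195561181729 ≈ -2.4974e+11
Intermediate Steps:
R(S, W) = -6*W
H(M, x) = (11 + 1/(-2 + x²))² (H(M, x) = (1/(x*x - 2) + 11)² = (1/(x² - 2) + 11)² = (1/(-2 + x²) + 11)² = (11 + 1/(-2 + x²))²)
(H(R(19, z), 665) - 368156)*(293144 + 385438) = ((-21 + 11*665²)²/(-2 + 665²)² - 368156)*(293144 + 385438) = ((-21 + 11*442225)²/(-2 + 442225)² - 368156)*678582 = ((-21 + 4864475)²/442223² - 368156)*678582 = (4864454²*(1/195561181729) - 368156)*678582 = (23662912718116*(1/195561181729) - 368156)*678582 = (23662912718116/195561181729 - 368156)*678582 = -71973359507903608/195561181729*678582 = -48839826241592246123856/195561181729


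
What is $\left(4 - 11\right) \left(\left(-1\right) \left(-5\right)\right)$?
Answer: $-35$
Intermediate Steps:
$\left(4 - 11\right) \left(\left(-1\right) \left(-5\right)\right) = \left(-7\right) 5 = -35$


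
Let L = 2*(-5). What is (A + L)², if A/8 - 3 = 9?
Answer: 7396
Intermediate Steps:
A = 96 (A = 24 + 8*9 = 24 + 72 = 96)
L = -10
(A + L)² = (96 - 10)² = 86² = 7396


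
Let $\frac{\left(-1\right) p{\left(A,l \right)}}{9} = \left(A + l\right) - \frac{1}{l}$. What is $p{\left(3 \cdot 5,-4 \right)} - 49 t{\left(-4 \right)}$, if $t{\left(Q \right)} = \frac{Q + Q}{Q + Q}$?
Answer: $- \frac{601}{4} \approx -150.25$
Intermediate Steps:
$p{\left(A,l \right)} = - 9 A - 9 l + \frac{9}{l}$ ($p{\left(A,l \right)} = - 9 \left(\left(A + l\right) - \frac{1}{l}\right) = - 9 \left(A + l - \frac{1}{l}\right) = - 9 A - 9 l + \frac{9}{l}$)
$t{\left(Q \right)} = 1$ ($t{\left(Q \right)} = \frac{2 Q}{2 Q} = 2 Q \frac{1}{2 Q} = 1$)
$p{\left(3 \cdot 5,-4 \right)} - 49 t{\left(-4 \right)} = \frac{9 \left(1 - - 4 \left(3 \cdot 5 - 4\right)\right)}{-4} - 49 = 9 \left(- \frac{1}{4}\right) \left(1 - - 4 \left(15 - 4\right)\right) - 49 = 9 \left(- \frac{1}{4}\right) \left(1 - \left(-4\right) 11\right) - 49 = 9 \left(- \frac{1}{4}\right) \left(1 + 44\right) - 49 = 9 \left(- \frac{1}{4}\right) 45 - 49 = - \frac{405}{4} - 49 = - \frac{601}{4}$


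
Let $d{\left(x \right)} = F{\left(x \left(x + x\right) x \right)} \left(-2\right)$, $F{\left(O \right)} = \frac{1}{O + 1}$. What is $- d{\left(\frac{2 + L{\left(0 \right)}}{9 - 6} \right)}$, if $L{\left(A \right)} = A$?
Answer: $\frac{54}{43} \approx 1.2558$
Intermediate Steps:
$F{\left(O \right)} = \frac{1}{1 + O}$
$d{\left(x \right)} = - \frac{2}{1 + 2 x^{3}}$ ($d{\left(x \right)} = \frac{1}{1 + x \left(x + x\right) x} \left(-2\right) = \frac{1}{1 + x 2 x x} \left(-2\right) = \frac{1}{1 + 2 x^{2} x} \left(-2\right) = \frac{1}{1 + 2 x^{3}} \left(-2\right) = - \frac{2}{1 + 2 x^{3}}$)
$- d{\left(\frac{2 + L{\left(0 \right)}}{9 - 6} \right)} = - \frac{-2}{1 + 2 \left(\frac{2 + 0}{9 - 6}\right)^{3}} = - \frac{-2}{1 + 2 \left(\frac{2}{3}\right)^{3}} = - \frac{-2}{1 + 2 \cdot \frac{8}{27}} = - \frac{-2}{1 + \frac{16}{27}} = - \frac{-2}{\frac{43}{27}} = - \frac{\left(-2\right) 27}{43} = \left(-1\right) \left(- \frac{54}{43}\right) = \frac{54}{43}$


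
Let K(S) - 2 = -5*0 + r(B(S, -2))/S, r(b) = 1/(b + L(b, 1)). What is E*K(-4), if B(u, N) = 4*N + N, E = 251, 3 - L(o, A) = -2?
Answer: 10291/20 ≈ 514.55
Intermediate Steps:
L(o, A) = 5 (L(o, A) = 3 - 1*(-2) = 3 + 2 = 5)
B(u, N) = 5*N
r(b) = 1/(5 + b) (r(b) = 1/(b + 5) = 1/(5 + b))
K(S) = 2 - 1/(5*S) (K(S) = 2 + (-5*0 + 1/((5 + 5*(-2))*S)) = 2 + (0 + 1/((5 - 10)*S)) = 2 + (0 + 1/((-5)*S)) = 2 + (0 - 1/(5*S)) = 2 - 1/(5*S))
E*K(-4) = 251*(2 - ⅕/(-4)) = 251*(2 - ⅕*(-¼)) = 251*(2 + 1/20) = 251*(41/20) = 10291/20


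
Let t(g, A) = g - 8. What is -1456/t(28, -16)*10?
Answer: -728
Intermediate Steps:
t(g, A) = -8 + g
-1456/t(28, -16)*10 = -1456/(-8 + 28)*10 = -1456/20*10 = -1456*1/20*10 = -364/5*10 = -728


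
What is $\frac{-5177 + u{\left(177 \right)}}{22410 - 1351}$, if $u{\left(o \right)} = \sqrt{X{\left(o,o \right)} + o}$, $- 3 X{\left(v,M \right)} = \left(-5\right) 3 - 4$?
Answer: $- \frac{5177}{21059} + \frac{5 \sqrt{66}}{63177} \approx -0.24519$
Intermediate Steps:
$X{\left(v,M \right)} = \frac{19}{3}$ ($X{\left(v,M \right)} = - \frac{\left(-5\right) 3 - 4}{3} = - \frac{-15 - 4}{3} = \left(- \frac{1}{3}\right) \left(-19\right) = \frac{19}{3}$)
$u{\left(o \right)} = \sqrt{\frac{19}{3} + o}$
$\frac{-5177 + u{\left(177 \right)}}{22410 - 1351} = \frac{-5177 + \frac{\sqrt{57 + 9 \cdot 177}}{3}}{22410 - 1351} = \frac{-5177 + \frac{\sqrt{57 + 1593}}{3}}{21059} = \left(-5177 + \frac{\sqrt{1650}}{3}\right) \frac{1}{21059} = \left(-5177 + \frac{5 \sqrt{66}}{3}\right) \frac{1}{21059} = - \frac{5177}{21059} + \frac{5 \sqrt{66}}{63177}$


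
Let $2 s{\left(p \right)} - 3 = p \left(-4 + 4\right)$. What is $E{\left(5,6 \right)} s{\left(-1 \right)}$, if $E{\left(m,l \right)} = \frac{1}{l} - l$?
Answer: $- \frac{35}{4} \approx -8.75$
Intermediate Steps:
$s{\left(p \right)} = \frac{3}{2}$ ($s{\left(p \right)} = \frac{3}{2} + \frac{p \left(-4 + 4\right)}{2} = \frac{3}{2} + \frac{p 0}{2} = \frac{3}{2} + \frac{1}{2} \cdot 0 = \frac{3}{2} + 0 = \frac{3}{2}$)
$E{\left(5,6 \right)} s{\left(-1 \right)} = \left(\frac{1}{6} - 6\right) \frac{3}{2} = \left(- \frac{35}{6}\right) \frac{3}{2} = - \frac{35}{4}$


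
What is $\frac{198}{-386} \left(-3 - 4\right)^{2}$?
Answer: $- \frac{4851}{193} \approx -25.135$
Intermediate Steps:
$\frac{198}{-386} \left(-3 - 4\right)^{2} = 198 \left(- \frac{1}{386}\right) \left(-7\right)^{2} = \left(- \frac{99}{193}\right) 49 = - \frac{4851}{193}$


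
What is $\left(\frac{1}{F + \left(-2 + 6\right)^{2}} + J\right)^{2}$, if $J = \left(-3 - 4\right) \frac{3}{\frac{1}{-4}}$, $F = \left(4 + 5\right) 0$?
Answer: $\frac{1809025}{256} \approx 7066.5$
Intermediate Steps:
$F = 0$ ($F = 9 \cdot 0 = 0$)
$J = 84$ ($J = - 7 \frac{3}{- \frac{1}{4}} = - 7 \cdot 3 \left(-4\right) = \left(-7\right) \left(-12\right) = 84$)
$\left(\frac{1}{F + \left(-2 + 6\right)^{2}} + J\right)^{2} = \left(\frac{1}{0 + \left(-2 + 6\right)^{2}} + 84\right)^{2} = \left(\frac{1}{0 + 4^{2}} + 84\right)^{2} = \left(\frac{1}{0 + 16} + 84\right)^{2} = \left(\frac{1}{16} + 84\right)^{2} = \left(\frac{1345}{16}\right)^{2} = \frac{1809025}{256}$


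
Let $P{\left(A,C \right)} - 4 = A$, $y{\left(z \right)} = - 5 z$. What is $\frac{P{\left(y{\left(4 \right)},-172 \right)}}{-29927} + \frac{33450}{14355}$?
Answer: $\frac{66752522}{28640139} \approx 2.3307$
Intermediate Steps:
$P{\left(A,C \right)} = 4 + A$
$\frac{P{\left(y{\left(4 \right)},-172 \right)}}{-29927} + \frac{33450}{14355} = \frac{4 - 20}{-29927} + \frac{33450}{14355} = \left(4 - 20\right) \left(- \frac{1}{29927}\right) + 33450 \cdot \frac{1}{14355} = \left(-16\right) \left(- \frac{1}{29927}\right) + \frac{2230}{957} = \frac{16}{29927} + \frac{2230}{957} = \frac{66752522}{28640139}$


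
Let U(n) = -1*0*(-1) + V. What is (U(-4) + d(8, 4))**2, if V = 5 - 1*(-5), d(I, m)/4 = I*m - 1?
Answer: 17956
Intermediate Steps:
d(I, m) = -4 + 4*I*m (d(I, m) = 4*(I*m - 1) = 4*(-1 + I*m) = -4 + 4*I*m)
V = 10 (V = 5 + 5 = 10)
U(n) = 10 (U(n) = -1*0*(-1) + 10 = 0*(-1) + 10 = 0 + 10 = 10)
(U(-4) + d(8, 4))**2 = (10 + (-4 + 4*8*4))**2 = (10 + (-4 + 128))**2 = (10 + 124)**2 = 134**2 = 17956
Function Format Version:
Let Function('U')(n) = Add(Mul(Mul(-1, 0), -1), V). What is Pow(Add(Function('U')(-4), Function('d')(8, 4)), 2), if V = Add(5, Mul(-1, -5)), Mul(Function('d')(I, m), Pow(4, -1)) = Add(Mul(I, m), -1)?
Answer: 17956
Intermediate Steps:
Function('d')(I, m) = Add(-4, Mul(4, I, m)) (Function('d')(I, m) = Mul(4, Add(Mul(I, m), -1)) = Mul(4, Add(-1, Mul(I, m))) = Add(-4, Mul(4, I, m)))
V = 10 (V = Add(5, 5) = 10)
Function('U')(n) = 10 (Function('U')(n) = Add(Mul(Mul(-1, 0), -1), 10) = Add(Mul(0, -1), 10) = Add(0, 10) = 10)
Pow(Add(Function('U')(-4), Function('d')(8, 4)), 2) = Pow(Add(10, Add(-4, Mul(4, 8, 4))), 2) = Pow(Add(10, Add(-4, 128)), 2) = Pow(Add(10, 124), 2) = Pow(134, 2) = 17956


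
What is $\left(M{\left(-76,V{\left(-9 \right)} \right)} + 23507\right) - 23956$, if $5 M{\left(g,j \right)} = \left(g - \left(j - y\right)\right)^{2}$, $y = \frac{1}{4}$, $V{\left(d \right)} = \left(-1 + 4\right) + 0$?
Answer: $\frac{12661}{16} \approx 791.31$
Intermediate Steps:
$V{\left(d \right)} = 3$ ($V{\left(d \right)} = 3 + 0 = 3$)
$y = \frac{1}{4} \approx 0.25$
$M{\left(g,j \right)} = \frac{\left(\frac{1}{4} + g - j\right)^{2}}{5}$ ($M{\left(g,j \right)} = \frac{\left(g - \left(- \frac{1}{4} + j\right)\right)^{2}}{5} = \frac{\left(\frac{1}{4} + g - j\right)^{2}}{5}$)
$\left(M{\left(-76,V{\left(-9 \right)} \right)} + 23507\right) - 23956 = \left(\frac{\left(1 - 12 + 4 \left(-76\right)\right)^{2}}{80} + 23507\right) - 23956 = \left(\frac{\left(1 - 12 - 304\right)^{2}}{80} + 23507\right) - 23956 = \left(\frac{\left(-315\right)^{2}}{80} + 23507\right) - 23956 = \left(\frac{1}{80} \cdot 99225 + 23507\right) - 23956 = \left(\frac{19845}{16} + 23507\right) - 23956 = \frac{395957}{16} - 23956 = \frac{12661}{16}$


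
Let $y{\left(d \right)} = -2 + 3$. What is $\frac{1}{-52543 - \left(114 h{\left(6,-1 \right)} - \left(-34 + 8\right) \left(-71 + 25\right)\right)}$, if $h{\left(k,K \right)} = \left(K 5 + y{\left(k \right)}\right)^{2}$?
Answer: $- \frac{1}{53171} \approx -1.8807 \cdot 10^{-5}$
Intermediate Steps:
$y{\left(d \right)} = 1$
$h{\left(k,K \right)} = \left(1 + 5 K\right)^{2}$ ($h{\left(k,K \right)} = \left(K 5 + 1\right)^{2} = \left(5 K + 1\right)^{2} = \left(1 + 5 K\right)^{2}$)
$\frac{1}{-52543 - \left(114 h{\left(6,-1 \right)} - \left(-34 + 8\right) \left(-71 + 25\right)\right)} = \frac{1}{-52543 + \left(- 114 \left(1 + 5 \left(-1\right)\right)^{2} + \left(-34 + 8\right) \left(-71 + 25\right)\right)} = \frac{1}{-52543 - \left(-1196 + 114 \left(1 - 5\right)^{2}\right)} = \frac{1}{-52543 + \left(- 114 \left(-4\right)^{2} + 1196\right)} = \frac{1}{-52543 + \left(\left(-114\right) 16 + 1196\right)} = \frac{1}{-52543 + \left(-1824 + 1196\right)} = \frac{1}{-52543 - 628} = \frac{1}{-53171} = - \frac{1}{53171}$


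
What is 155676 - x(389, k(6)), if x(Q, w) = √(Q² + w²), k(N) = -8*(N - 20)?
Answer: 155676 - √163865 ≈ 1.5527e+5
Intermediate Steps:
k(N) = 160 - 8*N (k(N) = -8*(-20 + N) = 160 - 8*N)
155676 - x(389, k(6)) = 155676 - √(389² + (160 - 8*6)²) = 155676 - √(151321 + (160 - 48)²) = 155676 - √(151321 + 112²) = 155676 - √(151321 + 12544) = 155676 - √163865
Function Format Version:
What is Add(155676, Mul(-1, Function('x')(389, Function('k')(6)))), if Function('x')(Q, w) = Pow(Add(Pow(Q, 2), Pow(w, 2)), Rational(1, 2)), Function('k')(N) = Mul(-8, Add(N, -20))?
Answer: Add(155676, Mul(-1, Pow(163865, Rational(1, 2)))) ≈ 1.5527e+5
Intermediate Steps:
Function('k')(N) = Add(160, Mul(-8, N)) (Function('k')(N) = Mul(-8, Add(-20, N)) = Add(160, Mul(-8, N)))
Add(155676, Mul(-1, Function('x')(389, Function('k')(6)))) = Add(155676, Mul(-1, Pow(Add(Pow(389, 2), Pow(Add(160, Mul(-8, 6)), 2)), Rational(1, 2)))) = Add(155676, Mul(-1, Pow(Add(151321, Pow(Add(160, -48), 2)), Rational(1, 2)))) = Add(155676, Mul(-1, Pow(Add(151321, Pow(112, 2)), Rational(1, 2)))) = Add(155676, Mul(-1, Pow(Add(151321, 12544), Rational(1, 2)))) = Add(155676, Mul(-1, Pow(163865, Rational(1, 2))))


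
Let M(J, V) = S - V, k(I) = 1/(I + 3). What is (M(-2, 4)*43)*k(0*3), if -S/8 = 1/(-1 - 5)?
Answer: -344/9 ≈ -38.222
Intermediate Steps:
S = 4/3 (S = -8/(-1 - 5) = -8/(-6) = -8*(-⅙) = 4/3 ≈ 1.3333)
k(I) = 1/(3 + I)
M(J, V) = 4/3 - V
(M(-2, 4)*43)*k(0*3) = ((4/3 - 1*4)*43)/(3 + 0*3) = ((4/3 - 4)*43)/(3 + 0) = -8/3*43/3 = -344/3*⅓ = -344/9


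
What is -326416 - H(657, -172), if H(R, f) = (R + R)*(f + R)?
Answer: -963706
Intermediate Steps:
H(R, f) = 2*R*(R + f) (H(R, f) = (2*R)*(R + f) = 2*R*(R + f))
-326416 - H(657, -172) = -326416 - 2*657*(657 - 172) = -326416 - 2*657*485 = -326416 - 1*637290 = -326416 - 637290 = -963706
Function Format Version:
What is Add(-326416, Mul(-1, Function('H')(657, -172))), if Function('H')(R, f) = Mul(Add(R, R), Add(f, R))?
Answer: -963706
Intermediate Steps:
Function('H')(R, f) = Mul(2, R, Add(R, f)) (Function('H')(R, f) = Mul(Mul(2, R), Add(R, f)) = Mul(2, R, Add(R, f)))
Add(-326416, Mul(-1, Function('H')(657, -172))) = Add(-326416, Mul(-1, Mul(2, 657, Add(657, -172)))) = Add(-326416, Mul(-1, Mul(2, 657, 485))) = Add(-326416, Mul(-1, 637290)) = Add(-326416, -637290) = -963706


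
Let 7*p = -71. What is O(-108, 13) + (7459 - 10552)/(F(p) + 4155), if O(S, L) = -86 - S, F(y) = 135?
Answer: 30429/1430 ≈ 21.279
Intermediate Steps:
p = -71/7 (p = (⅐)*(-71) = -71/7 ≈ -10.143)
O(-108, 13) + (7459 - 10552)/(F(p) + 4155) = (-86 - 1*(-108)) + (7459 - 10552)/(135 + 4155) = (-86 + 108) - 3093/4290 = 22 - 3093*1/4290 = 22 - 1031/1430 = 30429/1430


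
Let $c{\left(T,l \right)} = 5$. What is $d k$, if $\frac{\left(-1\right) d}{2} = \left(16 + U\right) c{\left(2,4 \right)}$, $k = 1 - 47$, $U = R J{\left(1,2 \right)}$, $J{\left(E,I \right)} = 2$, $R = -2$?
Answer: $5520$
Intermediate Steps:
$U = -4$ ($U = \left(-2\right) 2 = -4$)
$k = -46$ ($k = 1 - 47 = -46$)
$d = -120$ ($d = - 2 \left(16 - 4\right) 5 = - 2 \cdot 12 \cdot 5 = \left(-2\right) 60 = -120$)
$d k = \left(-120\right) \left(-46\right) = 5520$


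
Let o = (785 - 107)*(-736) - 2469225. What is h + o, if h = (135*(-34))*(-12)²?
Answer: -3629193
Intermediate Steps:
o = -2968233 (o = 678*(-736) - 2469225 = -499008 - 2469225 = -2968233)
h = -660960 (h = -4590*144 = -660960)
h + o = -660960 - 2968233 = -3629193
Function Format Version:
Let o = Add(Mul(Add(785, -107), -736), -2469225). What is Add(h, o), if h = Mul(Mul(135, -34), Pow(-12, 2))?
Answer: -3629193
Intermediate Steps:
o = -2968233 (o = Add(Mul(678, -736), -2469225) = Add(-499008, -2469225) = -2968233)
h = -660960 (h = Mul(-4590, 144) = -660960)
Add(h, o) = Add(-660960, -2968233) = -3629193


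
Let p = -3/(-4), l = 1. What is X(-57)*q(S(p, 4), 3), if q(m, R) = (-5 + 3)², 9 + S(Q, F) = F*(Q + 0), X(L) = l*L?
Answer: -228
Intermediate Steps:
p = ¾ (p = -3*(-¼) = ¾ ≈ 0.75000)
X(L) = L (X(L) = 1*L = L)
S(Q, F) = -9 + F*Q (S(Q, F) = -9 + F*(Q + 0) = -9 + F*Q)
q(m, R) = 4 (q(m, R) = (-2)² = 4)
X(-57)*q(S(p, 4), 3) = -57*4 = -228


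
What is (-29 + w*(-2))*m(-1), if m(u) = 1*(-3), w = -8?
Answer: 39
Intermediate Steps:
m(u) = -3
(-29 + w*(-2))*m(-1) = (-29 - 8*(-2))*(-3) = (-29 + 16)*(-3) = -13*(-3) = 39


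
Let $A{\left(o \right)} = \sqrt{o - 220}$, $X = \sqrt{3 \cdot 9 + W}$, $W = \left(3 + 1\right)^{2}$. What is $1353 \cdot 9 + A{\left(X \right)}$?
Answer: $12177 + \sqrt{-220 + \sqrt{43}} \approx 12177.0 + 14.61 i$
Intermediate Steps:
$W = 16$ ($W = 4^{2} = 16$)
$X = \sqrt{43}$ ($X = \sqrt{3 \cdot 9 + 16} = \sqrt{27 + 16} = \sqrt{43} \approx 6.5574$)
$A{\left(o \right)} = \sqrt{-220 + o}$
$1353 \cdot 9 + A{\left(X \right)} = 1353 \cdot 9 + \sqrt{-220 + \sqrt{43}} = 12177 + \sqrt{-220 + \sqrt{43}}$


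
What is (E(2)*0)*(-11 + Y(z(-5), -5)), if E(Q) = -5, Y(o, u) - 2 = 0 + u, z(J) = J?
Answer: 0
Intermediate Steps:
Y(o, u) = 2 + u (Y(o, u) = 2 + (0 + u) = 2 + u)
(E(2)*0)*(-11 + Y(z(-5), -5)) = (-5*0)*(-11 + (2 - 5)) = 0*(-11 - 3) = 0*(-14) = 0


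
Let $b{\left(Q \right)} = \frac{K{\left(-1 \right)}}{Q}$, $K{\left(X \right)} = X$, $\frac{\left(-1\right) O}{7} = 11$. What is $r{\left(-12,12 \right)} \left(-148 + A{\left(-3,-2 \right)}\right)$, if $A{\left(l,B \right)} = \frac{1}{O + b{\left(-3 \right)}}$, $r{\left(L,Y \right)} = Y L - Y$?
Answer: $\frac{2655354}{115} \approx 23090.0$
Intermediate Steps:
$O = -77$ ($O = \left(-7\right) 11 = -77$)
$b{\left(Q \right)} = - \frac{1}{Q}$
$r{\left(L,Y \right)} = - Y + L Y$ ($r{\left(L,Y \right)} = L Y - Y = - Y + L Y$)
$A{\left(l,B \right)} = - \frac{3}{230}$ ($A{\left(l,B \right)} = \frac{1}{-77 - \frac{1}{-3}} = \frac{1}{-77 - - \frac{1}{3}} = \frac{1}{-77 + \frac{1}{3}} = \frac{1}{- \frac{230}{3}} = - \frac{3}{230}$)
$r{\left(-12,12 \right)} \left(-148 + A{\left(-3,-2 \right)}\right) = 12 \left(-1 - 12\right) \left(-148 - \frac{3}{230}\right) = 12 \left(-13\right) \left(- \frac{34043}{230}\right) = \left(-156\right) \left(- \frac{34043}{230}\right) = \frac{2655354}{115}$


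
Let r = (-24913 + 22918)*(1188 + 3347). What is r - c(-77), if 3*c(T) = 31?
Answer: -27142006/3 ≈ -9.0473e+6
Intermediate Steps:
c(T) = 31/3 (c(T) = (⅓)*31 = 31/3)
r = -9047325 (r = -1995*4535 = -9047325)
r - c(-77) = -9047325 - 1*31/3 = -9047325 - 31/3 = -27142006/3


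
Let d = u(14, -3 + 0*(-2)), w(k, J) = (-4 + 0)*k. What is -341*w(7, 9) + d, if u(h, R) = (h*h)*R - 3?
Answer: 8957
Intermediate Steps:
w(k, J) = -4*k
u(h, R) = -3 + R*h² (u(h, R) = h²*R - 3 = R*h² - 3 = -3 + R*h²)
d = -591 (d = -3 + (-3 + 0*(-2))*14² = -3 + (-3 + 0)*196 = -3 - 3*196 = -3 - 588 = -591)
-341*w(7, 9) + d = -(-1364)*7 - 591 = -341*(-28) - 591 = 9548 - 591 = 8957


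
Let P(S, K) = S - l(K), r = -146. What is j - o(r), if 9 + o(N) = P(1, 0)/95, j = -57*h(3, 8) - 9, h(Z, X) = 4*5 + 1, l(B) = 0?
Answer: -113716/95 ≈ -1197.0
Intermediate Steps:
h(Z, X) = 21 (h(Z, X) = 20 + 1 = 21)
j = -1206 (j = -57*21 - 9 = -1197 - 9 = -1206)
P(S, K) = S (P(S, K) = S - 1*0 = S + 0 = S)
o(N) = -854/95 (o(N) = -9 + 1/95 = -854/95)
j - o(r) = -1206 - 1*(-854/95) = -1206 + 854/95 = -113716/95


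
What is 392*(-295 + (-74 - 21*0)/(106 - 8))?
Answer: -115936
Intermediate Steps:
392*(-295 + (-74 - 21*0)/(106 - 8)) = 392*(-295 + (-74 + 0)/98) = 392*(-295 - 74*1/98) = 392*(-295 - 37/49) = 392*(-14492/49) = -115936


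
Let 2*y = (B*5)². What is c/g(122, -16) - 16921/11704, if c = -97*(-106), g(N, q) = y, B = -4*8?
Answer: -6015517/9363200 ≈ -0.64246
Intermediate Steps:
B = -32
y = 12800 (y = (-32*5)²/2 = (½)*(-160)² = (½)*25600 = 12800)
g(N, q) = 12800
c = 10282
c/g(122, -16) - 16921/11704 = 10282/12800 - 16921/11704 = 10282*(1/12800) - 16921*1/11704 = 5141/6400 - 16921/11704 = -6015517/9363200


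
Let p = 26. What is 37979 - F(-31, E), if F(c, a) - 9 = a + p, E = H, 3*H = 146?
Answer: 113686/3 ≈ 37895.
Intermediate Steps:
H = 146/3 (H = (⅓)*146 = 146/3 ≈ 48.667)
E = 146/3 ≈ 48.667
F(c, a) = 35 + a (F(c, a) = 9 + (a + 26) = 9 + (26 + a) = 35 + a)
37979 - F(-31, E) = 37979 - (35 + 146/3) = 37979 - 1*251/3 = 37979 - 251/3 = 113686/3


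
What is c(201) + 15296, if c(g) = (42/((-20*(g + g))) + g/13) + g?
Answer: 270226989/17420 ≈ 15512.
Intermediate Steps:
c(g) = -21/(20*g) + 14*g/13 (c(g) = (42/((-40*g)) + g*(1/13)) + g = (42/((-40*g)) + g/13) + g = (42*(-1/(40*g)) + g/13) + g = (-21/(20*g) + g/13) + g = -21/(20*g) + 14*g/13)
c(201) + 15296 = (7/260)*(-39 + 40*201²)/201 + 15296 = (7/260)*(1/201)*(-39 + 40*40401) + 15296 = (7/260)*(1/201)*(-39 + 1616040) + 15296 = (7/260)*(1/201)*1616001 + 15296 = 3770669/17420 + 15296 = 270226989/17420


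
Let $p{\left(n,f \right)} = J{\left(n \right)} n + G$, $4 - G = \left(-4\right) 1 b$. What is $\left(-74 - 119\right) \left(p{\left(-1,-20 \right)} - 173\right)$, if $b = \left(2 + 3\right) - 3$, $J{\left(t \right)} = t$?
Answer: $30880$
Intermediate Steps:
$b = 2$ ($b = 5 - 3 = 2$)
$G = 12$ ($G = 4 - \left(-4\right) 1 \cdot 2 = 4 - \left(-4\right) 2 = 4 - -8 = 4 + 8 = 12$)
$p{\left(n,f \right)} = 12 + n^{2}$ ($p{\left(n,f \right)} = n n + 12 = n^{2} + 12 = 12 + n^{2}$)
$\left(-74 - 119\right) \left(p{\left(-1,-20 \right)} - 173\right) = \left(-74 - 119\right) \left(\left(12 + \left(-1\right)^{2}\right) - 173\right) = - 193 \left(\left(12 + 1\right) - 173\right) = - 193 \left(13 - 173\right) = \left(-193\right) \left(-160\right) = 30880$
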